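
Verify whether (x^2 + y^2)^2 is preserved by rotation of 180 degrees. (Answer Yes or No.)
Yes

Applying rotation by 180 degrees: x' = x*cos(180 degrees) - y*sin(180 degrees) = -x, y' = x*sin(180 degrees) + y*cos(180 degrees) = -y

Substituting into (x^2 + y^2)^2:
((-x)^2 + (-y)^2)^2
= x^4 + 2x^2y^2 + y^4 = (x^2 + y^2)^2

This equals the original expression (x^2 + y^2)^2, so it IS invariant.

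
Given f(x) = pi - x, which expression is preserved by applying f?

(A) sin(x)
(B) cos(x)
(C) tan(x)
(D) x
A

For f(x) = pi - x:
sin(pi - x) = sin(x), so sine is invariant under this transformation.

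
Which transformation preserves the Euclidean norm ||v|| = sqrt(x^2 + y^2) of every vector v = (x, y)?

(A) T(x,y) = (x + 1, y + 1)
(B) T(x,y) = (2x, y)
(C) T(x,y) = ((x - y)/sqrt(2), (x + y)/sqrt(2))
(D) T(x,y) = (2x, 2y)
C

A transformation preserves a norm if ||T(v)|| = ||v|| for every v; a single vector where the norm changes rules an option out.

(A) T(x,y) = (x + 1, y + 1): v = (1, 0) has norm sqrt((1)^2 + (0)^2) = 1, but T(v) = (2, 1) has norm sqrt(5) -- not preserved.
(B) T(x,y) = (2x, y): v = (1, 0) has norm sqrt((1)^2 + (0)^2) = 1, but T(v) = (2, 0) has norm 2 -- not preserved.
(C) T(x,y) = ((x - y)/sqrt(2), (x + y)/sqrt(2)): preserves the norm -- it is an orthogonal map (a rotation/reflection), and (sqrt(2)(x - y)/2)^2 + (sqrt(2)(x + y)/2)^2 simplifies to x^2 + y^2.
(D) T(x,y) = (2x, 2y): v = (1, 0) has norm sqrt((1)^2 + (0)^2) = 1, but T(v) = (2, 0) has norm 2 -- not preserved.

Therefore the answer is (C).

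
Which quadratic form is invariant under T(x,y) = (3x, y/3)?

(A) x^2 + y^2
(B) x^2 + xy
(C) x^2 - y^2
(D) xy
D

T multiplies x by 3 and divides y by 3.
Substitute the transformed coordinates into each option and compare with the original:
(A) x^2 + y^2  ->  (3x)^2 + (y/3)^2 = 9x^2 + y^2/9   [differs from x^2 + y^2: not invariant]
(B) x^2 + xy  ->  (3x)^2 + (3x)(y/3) = 9x^2 + xy   [differs from x^2 + xy: not invariant]
(C) x^2 - y^2  ->  (3x)^2 - (y/3)^2 = 9x^2 - y^2/9   [differs from x^2 - y^2: not invariant]
(D) xy  ->  (3x)(y/3) = xy   [equals xy: invariant]

Only option (D), xy, is unchanged by the transformation.
The factors 3 and 1/3 cancel only in the pure product xy.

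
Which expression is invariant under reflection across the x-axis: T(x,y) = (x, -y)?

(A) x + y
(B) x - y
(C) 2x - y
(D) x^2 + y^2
D

The map is reflection across the x-axis: T(x,y) = (x, -y).
Substitute the transformed coordinates into each option and compare with the original:
(A) x + y  ->  (x) + (-y) = x - y   [differs from x + y: not invariant]
(B) x - y  ->  (x) - (-y) = x + y   [differs from x - y: not invariant]
(C) 2x - y  ->  2(x) - (-y) = 2x + y   [differs from 2x - y: not invariant]
(D) x^2 + y^2  ->  (x)^2 + (-y)^2 = x^2 + y^2   [equals x^2 + y^2: invariant]

Only option (D), x^2 + y^2, is unchanged by the transformation.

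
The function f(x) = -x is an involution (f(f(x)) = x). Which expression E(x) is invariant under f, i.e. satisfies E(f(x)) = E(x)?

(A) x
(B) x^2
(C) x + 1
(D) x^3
B

Replace x by f(x) = -x in each option and simplify. As a quick numerical cross-check, also compare E(3) with E(f(3)) = E(-3).

(A) x  ->  (-x) = -x; check: E(3) = 3 but E(-3) = -3.   [not invariant]
(B) x^2  ->  (-x)^2, which simplifies back to x^2; check: E(3) = 9, E(-3) = 9.   [invariant]
(C) x + 1  ->  (-x) + 1 = 1 - x; check: E(3) = 4 but E(-3) = -2.   [not invariant]
(D) x^3  ->  (-x)^3 = -x^3; check: E(3) = 27 but E(-3) = -27.   [not invariant]

Only (B) is unchanged. E is symmetric under swapping x with f(x) = -x, which is exactly what an involution does.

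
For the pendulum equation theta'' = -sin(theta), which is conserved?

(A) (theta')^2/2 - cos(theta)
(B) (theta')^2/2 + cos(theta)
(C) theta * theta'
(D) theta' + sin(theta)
A

A first integral I satisfies dI/dt = 0 along every solution. Differentiate each option and use the equation of motion:
(A) d/dt[(theta')^2/2 - cos(theta)] = theta' theta'' + sin(theta) theta' = theta'(-sin(theta)) + theta' sin(theta) = 0
(B) d/dt[(theta')^2/2 + cos(theta)] = theta' theta'' - sin(theta) theta' = -2 theta' sin(theta), not identically 0
(C) d/dt[theta * theta'] = (theta')^2 + theta theta'' = (theta')^2 - theta sin(theta), not identically 0
(D) d/dt[theta' + sin(theta)] = theta'' + cos(theta) theta' = -sin(theta) + theta' cos(theta), not identically 0

Only (A) has zero time-derivative. This is the total energy: kinetic (theta')^2/2 plus potential -cos(theta).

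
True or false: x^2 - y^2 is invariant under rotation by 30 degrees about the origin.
False

Applying rotation by 30 degrees: x' = x*cos(30 degrees) - y*sin(30 degrees) = sqrt(3)x/2 - y/2, y' = x*sin(30 degrees) + y*cos(30 degrees) = x/2 + sqrt(3)y/2

Substituting into x^2 - y^2:
(sqrt(3)x/2 - y/2)^2 - (x/2 + sqrt(3)y/2)^2
= x^2/2 - sqrt(3)xy - y^2/2

This differs from the original expression x^2 - y^2, so it is NOT invariant.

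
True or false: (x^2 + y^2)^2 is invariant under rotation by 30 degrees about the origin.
True

Applying rotation by 30 degrees: x' = x*cos(30 degrees) - y*sin(30 degrees) = sqrt(3)x/2 - y/2, y' = x*sin(30 degrees) + y*cos(30 degrees) = x/2 + sqrt(3)y/2

Substituting into (x^2 + y^2)^2:
((sqrt(3)x/2 - y/2)^2 + (x/2 + sqrt(3)y/2)^2)^2
= x^4 + 2x^2y^2 + y^4 = (x^2 + y^2)^2

This equals the original expression (x^2 + y^2)^2, so it IS invariant.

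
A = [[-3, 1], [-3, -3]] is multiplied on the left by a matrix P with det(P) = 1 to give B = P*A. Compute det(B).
12

By the multiplicative property of determinants, det(B) = det(P*A) = det(P) * det(A) = det(A),
so the determinant is invariant under multiplication by any determinant-1 matrix; we just need det(A).

det(A) = (-3)(-3) - (1)(-3) = 9 - (-3) = 12

Therefore det(B) = 1 * 12 = 12.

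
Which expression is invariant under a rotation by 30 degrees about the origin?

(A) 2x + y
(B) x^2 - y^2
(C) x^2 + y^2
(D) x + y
C

A rotation by 30 degrees sends (x, y) to (sqrt(3)x/2 - y/2, x/2 + sqrt(3)y/2).
Substitute the transformed coordinates into each option and compare with the original:
(A) 2x + y  ->  2(sqrt(3)x/2 - y/2) + (x/2 + sqrt(3)y/2) = x/2 + sqrt(3)x - y + sqrt(3)y/2   [differs from 2x + y: not invariant]
(B) x^2 - y^2  ->  (sqrt(3)x/2 - y/2)^2 - (x/2 + sqrt(3)y/2)^2 = x^2/2 - sqrt(3)xy - y^2/2   [differs from x^2 - y^2: not invariant]
(C) x^2 + y^2  ->  (sqrt(3)x/2 - y/2)^2 + (x/2 + sqrt(3)y/2)^2 = x^2 + y^2   [equals x^2 + y^2: invariant]
(D) x + y  ->  (sqrt(3)x/2 - y/2) + (x/2 + sqrt(3)y/2) = x/2 + sqrt(3)x/2 - y/2 + sqrt(3)y/2   [differs from x + y: not invariant]

Only option (C), x^2 + y^2, is unchanged by the transformation.
Geometrically, x^2 + y^2 is the squared distance from the origin, which every rotation about the origin preserves.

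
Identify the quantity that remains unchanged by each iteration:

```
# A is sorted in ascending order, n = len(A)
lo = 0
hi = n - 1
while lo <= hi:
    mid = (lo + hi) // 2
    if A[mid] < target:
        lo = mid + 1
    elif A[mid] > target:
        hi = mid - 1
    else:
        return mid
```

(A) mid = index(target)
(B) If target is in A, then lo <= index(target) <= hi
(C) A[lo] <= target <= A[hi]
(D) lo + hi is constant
B

A loop invariant must hold before the first iteration and be re-established by every execution of the body.

(B) If target is in A, then lo <= index(target) <= hi: Before the loop [lo, hi] = [0, n-1] covers every index. When A[mid] < target, sortedness puts target strictly to the right of mid, so setting lo = mid + 1 keeps index(target) in [lo, hi]; symmetrically for hi = mid - 1. Hence 'if target is in A then lo <= index(target) <= hi' holds after every iteration, and when lo > hi it proves target is absent.

The other options fail:
(A) mid = index(target): mid is just the current probe; it equals index(target) only on the iteration that returns.
(C) A[lo] <= target <= A[hi]: fails when target is not in A (e.g. target < A[0] already violates it before the loop), so it is not maintained in general.
(D) lo + hi is constant: each iteration moves exactly one of lo, hi, so lo + hi changes (e.g. 0 + (n-1) becomes (mid+1) + (n-1)).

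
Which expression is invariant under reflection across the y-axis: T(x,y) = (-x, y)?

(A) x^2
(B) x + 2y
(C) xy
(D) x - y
A

The map is reflection across the y-axis: T(x,y) = (-x, y).
Substitute the transformed coordinates into each option and compare with the original:
(A) x^2  ->  (-x)^2 = x^2   [equals x^2: invariant]
(B) x + 2y  ->  (-x) + 2(y) = -x + 2y   [differs from x + 2y: not invariant]
(C) xy  ->  (-x)(y) = -xy   [differs from xy: not invariant]
(D) x - y  ->  (-x) - (y) = -x - y   [differs from x - y: not invariant]

Only option (A), x^2, is unchanged by the transformation.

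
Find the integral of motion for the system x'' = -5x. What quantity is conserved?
E = (x')^2 + 5x^2

Multiply the equation by x':
x' * x'' = -5x * x'
The left side is d/dt[(x')^2/2] and the right side is d/dt[-5x^2/2], so
d/dt[(x')^2/2 + 5x^2/2] = 0, i.e. (x')^2/2 + 5x^2/2 = constant.
Multiplying by 2, the integral of motion is E = (x')^2 + 5x^2.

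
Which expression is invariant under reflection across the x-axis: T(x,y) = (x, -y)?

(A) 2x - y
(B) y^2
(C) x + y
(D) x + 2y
B

The map is reflection across the x-axis: T(x,y) = (x, -y).
Substitute the transformed coordinates into each option and compare with the original:
(A) 2x - y  ->  2(x) - (-y) = 2x + y   [differs from 2x - y: not invariant]
(B) y^2  ->  (-y)^2 = y^2   [equals y^2: invariant]
(C) x + y  ->  (x) + (-y) = x - y   [differs from x + y: not invariant]
(D) x + 2y  ->  (x) + 2(-y) = x - 2y   [differs from x + 2y: not invariant]

Only option (B), y^2, is unchanged by the transformation.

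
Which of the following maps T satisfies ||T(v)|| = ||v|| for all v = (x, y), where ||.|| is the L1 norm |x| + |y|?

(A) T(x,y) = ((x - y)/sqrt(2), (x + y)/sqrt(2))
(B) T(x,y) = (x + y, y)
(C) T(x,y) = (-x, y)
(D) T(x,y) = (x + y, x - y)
C

A transformation preserves a norm if ||T(v)|| = ||v|| for every v; a single vector where the norm changes rules an option out.

(A) T(x,y) = ((x - y)/sqrt(2), (x + y)/sqrt(2)): v = (1, 0) has norm |1| + |0| = 1, but T(v) = (sqrt(2)/2, sqrt(2)/2) has norm sqrt(2) -- not preserved.
(B) T(x,y) = (x + y, y): v = (0, 1) has norm |0| + |1| = 1, but T(v) = (1, 1) has norm 2 -- not preserved.
(C) T(x,y) = (-x, y): preserves the norm -- it only permutes the coordinates and/or flips signs, which leaves |x| + |y| unchanged.
(D) T(x,y) = (x + y, x - y): v = (1, 0) has norm |1| + |0| = 1, but T(v) = (1, 1) has norm 2 -- not preserved.

Therefore the answer is (C).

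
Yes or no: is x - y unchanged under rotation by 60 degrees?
No

Applying rotation by 60 degrees: x' = x*cos(60 degrees) - y*sin(60 degrees) = x/2 - sqrt(3)y/2, y' = x*sin(60 degrees) + y*cos(60 degrees) = sqrt(3)x/2 + y/2

Substituting into x - y:
(x/2 - sqrt(3)y/2) - (sqrt(3)x/2 + y/2)
= -sqrt(3)x/2 + x/2 - sqrt(3)y/2 - y/2

This differs from the original expression x - y, so it is NOT invariant.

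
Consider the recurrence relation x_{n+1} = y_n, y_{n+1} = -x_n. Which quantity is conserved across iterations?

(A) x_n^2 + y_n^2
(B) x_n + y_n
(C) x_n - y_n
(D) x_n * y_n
A

For the recurrence x_{n+1} = y_n, y_{n+1} = -x_n:

x_{n+1}^2 + y_{n+1}^2 = y_n^2 + (-x_n)^2 = x_n^2 + y_n^2
The sum of squares is conserved (like energy in a harmonic oscillator).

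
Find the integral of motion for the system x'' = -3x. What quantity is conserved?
E = (x')^2 + 3x^2

Multiply the equation by x':
x' * x'' = -3x * x'
The left side is d/dt[(x')^2/2] and the right side is d/dt[-3x^2/2], so
d/dt[(x')^2/2 + 3x^2/2] = 0, i.e. (x')^2/2 + 3x^2/2 = constant.
Multiplying by 2, the integral of motion is E = (x')^2 + 3x^2.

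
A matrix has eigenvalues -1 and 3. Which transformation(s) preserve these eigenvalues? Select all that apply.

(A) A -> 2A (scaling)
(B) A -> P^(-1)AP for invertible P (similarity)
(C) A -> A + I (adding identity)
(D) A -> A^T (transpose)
B and D

Eigenvalues are preserved by:
1. Similarity transformations: A -> P^(-1)AP (same characteristic polynomial)
2. Transpose: A^T has the same eigenvalues as A

Eigenvalues are NOT preserved by:
- Adding identity: eigenvalues become -1+1, 3+1
- Scaling: eigenvalues become -2, 6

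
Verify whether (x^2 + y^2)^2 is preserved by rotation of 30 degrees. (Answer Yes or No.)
Yes

Applying rotation by 30 degrees: x' = x*cos(30 degrees) - y*sin(30 degrees) = sqrt(3)x/2 - y/2, y' = x*sin(30 degrees) + y*cos(30 degrees) = x/2 + sqrt(3)y/2

Substituting into (x^2 + y^2)^2:
((sqrt(3)x/2 - y/2)^2 + (x/2 + sqrt(3)y/2)^2)^2
= x^4 + 2x^2y^2 + y^4 = (x^2 + y^2)^2

This equals the original expression (x^2 + y^2)^2, so it IS invariant.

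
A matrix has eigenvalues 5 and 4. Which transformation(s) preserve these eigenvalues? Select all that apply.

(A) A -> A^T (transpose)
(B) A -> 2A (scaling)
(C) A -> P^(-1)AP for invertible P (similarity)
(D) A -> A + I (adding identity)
A and C

Eigenvalues are preserved by:
1. Similarity transformations: A -> P^(-1)AP (same characteristic polynomial)
2. Transpose: A^T has the same eigenvalues as A

Eigenvalues are NOT preserved by:
- Adding identity: eigenvalues become 5+1, 4+1
- Scaling: eigenvalues become 10, 8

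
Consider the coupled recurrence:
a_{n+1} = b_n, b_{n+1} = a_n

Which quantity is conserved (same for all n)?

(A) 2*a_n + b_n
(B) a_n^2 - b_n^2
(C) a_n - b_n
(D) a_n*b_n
D

Replace a_n by a_{n+1} = b_n and b_n by b_{n+1} = a_n in each option and simplify:
(A) 2*a_n + b_n  ->  2*(b_n) + (a_n) = a_n + 2*b_n   [not conserved]
(B) a_n^2 - b_n^2  ->  (b_n)^2 - (a_n)^2 = -a_n^2 + b_n^2   [not conserved]
(C) a_n - b_n  ->  (b_n) - (a_n) = -a_n + b_n   [not conserved]
(D) a_n*b_n  ->  (b_n)*(a_n) = a_n*b_n   [conserved]

Only (D) a_n*b_n returns to itself after one step, so it is the conserved quantity.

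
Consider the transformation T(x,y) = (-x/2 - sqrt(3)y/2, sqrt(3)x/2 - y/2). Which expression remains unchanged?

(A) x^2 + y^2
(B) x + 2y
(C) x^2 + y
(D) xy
A

An expression E(x,y) is invariant under T if E(T(x,y)) = E(x,y). Here T(x,y) = (-x/2 - sqrt(3)y/2, sqrt(3)x/2 - y/2).
Substitute the transformed coordinates into each option and compare with the original:
(A) x^2 + y^2  ->  (-x/2 - sqrt(3)y/2)^2 + (sqrt(3)x/2 - y/2)^2 = x^2 + y^2   [equals x^2 + y^2: invariant]
(B) x + 2y  ->  (-x/2 - sqrt(3)y/2) + 2(sqrt(3)x/2 - y/2) = -x/2 + sqrt(3)x - y - sqrt(3)y/2   [differs from x + 2y: not invariant]
(C) x^2 + y  ->  (-x/2 - sqrt(3)y/2)^2 + (sqrt(3)x/2 - y/2) = x^2/4 + sqrt(3)xy/2 + sqrt(3)x/2 + 3y^2/4 - y/2   [differs from x^2 + y: not invariant]
(D) xy  ->  (-x/2 - sqrt(3)y/2)(sqrt(3)x/2 - y/2) = -sqrt(3)x^2/4 - xy/2 + sqrt(3)y^2/4   [differs from xy: not invariant]

Only option (A), x^2 + y^2, is unchanged by the transformation.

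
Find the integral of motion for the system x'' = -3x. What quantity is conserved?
E = (x')^2 + 3x^2

Multiply the equation by x':
x' * x'' = -3x * x'
The left side is d/dt[(x')^2/2] and the right side is d/dt[-3x^2/2], so
d/dt[(x')^2/2 + 3x^2/2] = 0, i.e. (x')^2/2 + 3x^2/2 = constant.
Multiplying by 2, the integral of motion is E = (x')^2 + 3x^2.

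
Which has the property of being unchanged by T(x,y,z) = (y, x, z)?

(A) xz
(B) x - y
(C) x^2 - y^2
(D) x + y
D

Apply T(x,y,z) = (y, x, z) to each option, i.e. replace (x, y, z) by the transformed coordinates.
Substitute the transformed coordinates into each option and compare with the original:
(A) xz  ->  (y)(z) = yz   [differs from xz: not invariant]
(B) x - y  ->  (y) - (x) = -x + y   [differs from x - y: not invariant]
(C) x^2 - y^2  ->  (y)^2 - (x)^2 = -x^2 + y^2   [differs from x^2 - y^2: not invariant]
(D) x + y  ->  (y) + (x) = x + y   [equals x + y: invariant]

Only option (D), x + y, is unchanged by the transformation.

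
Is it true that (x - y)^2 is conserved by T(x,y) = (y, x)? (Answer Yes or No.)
Yes

Substitute T(x,y) = (y, x) into the expression and compare with the original.

Original: (x - y)^2
After applying T: ((y) - (x))^2 = x^2 - 2xy + y^2

This is identical to the original (x - y)^2, so the expression is invariant.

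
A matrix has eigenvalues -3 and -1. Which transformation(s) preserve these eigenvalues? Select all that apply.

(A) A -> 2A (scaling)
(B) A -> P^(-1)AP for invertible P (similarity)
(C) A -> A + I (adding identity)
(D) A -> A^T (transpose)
B and D

Eigenvalues are preserved by:
1. Similarity transformations: A -> P^(-1)AP (same characteristic polynomial)
2. Transpose: A^T has the same eigenvalues as A

Eigenvalues are NOT preserved by:
- Adding identity: eigenvalues become -3+1, -1+1
- Scaling: eigenvalues become -6, -2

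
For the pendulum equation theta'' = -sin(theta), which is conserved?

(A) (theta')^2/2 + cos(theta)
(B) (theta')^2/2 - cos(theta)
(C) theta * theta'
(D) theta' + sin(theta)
B

A first integral I satisfies dI/dt = 0 along every solution. Differentiate each option and use the equation of motion:
(A) d/dt[(theta')^2/2 + cos(theta)] = theta' theta'' - sin(theta) theta' = -2 theta' sin(theta), not identically 0
(B) d/dt[(theta')^2/2 - cos(theta)] = theta' theta'' + sin(theta) theta' = theta'(-sin(theta)) + theta' sin(theta) = 0
(C) d/dt[theta * theta'] = (theta')^2 + theta theta'' = (theta')^2 - theta sin(theta), not identically 0
(D) d/dt[theta' + sin(theta)] = theta'' + cos(theta) theta' = -sin(theta) + theta' cos(theta), not identically 0

Only (B) has zero time-derivative. This is the total energy: kinetic (theta')^2/2 plus potential -cos(theta).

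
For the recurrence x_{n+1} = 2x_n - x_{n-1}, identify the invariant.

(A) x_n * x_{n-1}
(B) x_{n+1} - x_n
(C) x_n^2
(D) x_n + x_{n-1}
B

For the recurrence x_{n+1} = 2x_n - x_{n-1}:

If x_{n+1} = 2x_n - x_{n-1}, then:
x_{n+1} - x_n = x_n - x_{n-1}
The first difference is constant throughout the sequence.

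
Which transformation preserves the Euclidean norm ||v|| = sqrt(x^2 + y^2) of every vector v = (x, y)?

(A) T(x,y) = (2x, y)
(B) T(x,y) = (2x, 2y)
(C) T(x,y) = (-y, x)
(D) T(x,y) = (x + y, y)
C

A transformation preserves a norm if ||T(v)|| = ||v|| for every v; a single vector where the norm changes rules an option out.

(A) T(x,y) = (2x, y): v = (1, 0) has norm sqrt((1)^2 + (0)^2) = 1, but T(v) = (2, 0) has norm 2 -- not preserved.
(B) T(x,y) = (2x, 2y): v = (1, 0) has norm sqrt((1)^2 + (0)^2) = 1, but T(v) = (2, 0) has norm 2 -- not preserved.
(C) T(x,y) = (-y, x): preserves the norm -- it is an orthogonal map (a rotation/reflection), and (-y)^2 + (x)^2 simplifies to x^2 + y^2.
(D) T(x,y) = (x + y, y): v = (0, 1) has norm sqrt((0)^2 + (1)^2) = 1, but T(v) = (1, 1) has norm sqrt(2) -- not preserved.

Therefore the answer is (C).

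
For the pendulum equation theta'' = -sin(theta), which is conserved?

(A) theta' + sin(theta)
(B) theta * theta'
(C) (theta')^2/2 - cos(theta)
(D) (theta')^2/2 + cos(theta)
C

A first integral I satisfies dI/dt = 0 along every solution. Differentiate each option and use the equation of motion:
(A) d/dt[theta' + sin(theta)] = theta'' + cos(theta) theta' = -sin(theta) + theta' cos(theta), not identically 0
(B) d/dt[theta * theta'] = (theta')^2 + theta theta'' = (theta')^2 - theta sin(theta), not identically 0
(C) d/dt[(theta')^2/2 - cos(theta)] = theta' theta'' + sin(theta) theta' = theta'(-sin(theta)) + theta' sin(theta) = 0
(D) d/dt[(theta')^2/2 + cos(theta)] = theta' theta'' - sin(theta) theta' = -2 theta' sin(theta), not identically 0

Only (C) has zero time-derivative. This is the total energy: kinetic (theta')^2/2 plus potential -cos(theta).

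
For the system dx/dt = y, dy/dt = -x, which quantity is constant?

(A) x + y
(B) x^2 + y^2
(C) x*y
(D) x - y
B

A first integral I satisfies dI/dt = 0 along every solution. Differentiate each option and use the equation of motion:
(A) d/dt[x + y] = y + (-x) = y - x, not identically 0
(B) d/dt[x^2 + y^2] = 2x*dx/dt + 2y*dy/dt = 2x*y + 2y*(-x) = 0
(C) d/dt[x*y] = (dx/dt)y + x(dy/dt) = y^2 - x^2, not identically 0
(D) d/dt[x - y] = y - (-x) = x + y, not identically 0

Only (B) has zero time-derivative. So x^2 + y^2 (the squared radius; trajectories are circles) is the conserved quantity.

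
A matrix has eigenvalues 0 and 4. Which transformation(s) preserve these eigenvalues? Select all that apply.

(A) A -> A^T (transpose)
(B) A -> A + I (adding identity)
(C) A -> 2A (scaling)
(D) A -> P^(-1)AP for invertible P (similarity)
A and D

Eigenvalues are preserved by:
1. Similarity transformations: A -> P^(-1)AP (same characteristic polynomial)
2. Transpose: A^T has the same eigenvalues as A

Eigenvalues are NOT preserved by:
- Adding identity: eigenvalues become 0+1, 4+1
- Scaling: eigenvalues become 0, 8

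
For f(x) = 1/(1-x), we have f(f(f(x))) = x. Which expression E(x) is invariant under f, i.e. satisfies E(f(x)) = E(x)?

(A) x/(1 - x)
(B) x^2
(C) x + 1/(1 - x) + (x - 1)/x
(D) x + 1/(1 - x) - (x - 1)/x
C

Replace x by f(x) = 1/(1 - x) in each option and simplify. As a quick numerical cross-check, also compare E(5) with E(f(5)) = E(-1/4).

(A) x/(1 - x)  ->  (1/(1 - x))/(1 - (1/(1 - x))) = -1/x; check: E(5) = -5/4 but E(-1/4) = -1/5.   [not invariant]
(B) x^2  ->  (1/(1 - x))^2 = (x - 1)^(-2); check: E(5) = 25 but E(-1/4) = 1/16.   [not invariant]
(C) x + 1/(1 - x) + (x - 1)/x  ->  (1/(1 - x)) + 1/(1 - (1/(1 - x))) + ((1/(1 - x)) - 1)/(1/(1 - x)), which simplifies back to x + 1/(1 - x) + (x - 1)/x; check: E(5) = 111/20, E(-1/4) = 111/20.   [invariant]
(D) x + 1/(1 - x) - (x - 1)/x  ->  (1/(1 - x)) + 1/(1 - (1/(1 - x))) - ((1/(1 - x)) - 1)/(1/(1 - x)) = (x^2(1 - x) - x + (x - 1)^2)/(x(x - 1)); check: E(5) = 79/20 but E(-1/4) = -89/20.   [not invariant]

Only (C) is unchanged. Indeed f(f(x)) = 1/(1 - 1/(1-x)) = (1-x)/(-x) = (x-1)/x, so E(x) = x + f(x) + f(f(x)) is the sum over the whole 3-cycle; applying f just permutes the three terms cyclically (x -> f(x) -> f(f(x)) -> x), leaving the sum unchanged.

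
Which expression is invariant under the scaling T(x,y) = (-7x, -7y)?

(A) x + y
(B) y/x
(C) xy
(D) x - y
B

Under the uniform scaling T(x,y) = (-7x, -7y):
Substitute the transformed coordinates into each option and compare with the original:
(A) x + y  ->  (-7x) + (-7y) = -7x - 7y   [differs from x + y: not invariant]
(B) y/x  ->  (-7y)/(-7x) = y/x   [equals y/x: invariant]
(C) xy  ->  (-7x)(-7y) = 49xy   [differs from xy: not invariant]
(D) x - y  ->  (-7x) - (-7y) = -7x + 7y   [differs from x - y: not invariant]

Only option (B), y/x, is unchanged by the transformation.
The common factor -7 cancels in a ratio of coordinates, while sums, products and sums of squares pick up factors of -7 or 49.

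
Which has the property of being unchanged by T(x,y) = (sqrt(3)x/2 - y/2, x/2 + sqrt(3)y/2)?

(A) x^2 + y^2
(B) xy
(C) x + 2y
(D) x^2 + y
A

An expression E(x,y) is invariant under T if E(T(x,y)) = E(x,y). Here T(x,y) = (sqrt(3)x/2 - y/2, x/2 + sqrt(3)y/2).
Substitute the transformed coordinates into each option and compare with the original:
(A) x^2 + y^2  ->  (sqrt(3)x/2 - y/2)^2 + (x/2 + sqrt(3)y/2)^2 = x^2 + y^2   [equals x^2 + y^2: invariant]
(B) xy  ->  (sqrt(3)x/2 - y/2)(x/2 + sqrt(3)y/2) = sqrt(3)x^2/4 + xy/2 - sqrt(3)y^2/4   [differs from xy: not invariant]
(C) x + 2y  ->  (sqrt(3)x/2 - y/2) + 2(x/2 + sqrt(3)y/2) = sqrt(3)x/2 + x - y/2 + sqrt(3)y   [differs from x + 2y: not invariant]
(D) x^2 + y  ->  (sqrt(3)x/2 - y/2)^2 + (x/2 + sqrt(3)y/2) = 3x^2/4 - sqrt(3)xy/2 + x/2 + y^2/4 + sqrt(3)y/2   [differs from x^2 + y: not invariant]

Only option (A), x^2 + y^2, is unchanged by the transformation.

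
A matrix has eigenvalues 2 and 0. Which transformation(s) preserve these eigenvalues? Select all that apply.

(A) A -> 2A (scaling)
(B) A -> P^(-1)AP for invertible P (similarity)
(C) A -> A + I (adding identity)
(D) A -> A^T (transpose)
B and D

Eigenvalues are preserved by:
1. Similarity transformations: A -> P^(-1)AP (same characteristic polynomial)
2. Transpose: A^T has the same eigenvalues as A

Eigenvalues are NOT preserved by:
- Adding identity: eigenvalues become 2+1, 0+1
- Scaling: eigenvalues become 4, 0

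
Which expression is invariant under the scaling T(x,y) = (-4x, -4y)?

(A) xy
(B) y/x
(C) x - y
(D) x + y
B

Under the uniform scaling T(x,y) = (-4x, -4y):
Substitute the transformed coordinates into each option and compare with the original:
(A) xy  ->  (-4x)(-4y) = 16xy   [differs from xy: not invariant]
(B) y/x  ->  (-4y)/(-4x) = y/x   [equals y/x: invariant]
(C) x - y  ->  (-4x) - (-4y) = -4x + 4y   [differs from x - y: not invariant]
(D) x + y  ->  (-4x) + (-4y) = -4x - 4y   [differs from x + y: not invariant]

Only option (B), y/x, is unchanged by the transformation.
The common factor -4 cancels in a ratio of coordinates, while sums, products and sums of squares pick up factors of -4 or 16.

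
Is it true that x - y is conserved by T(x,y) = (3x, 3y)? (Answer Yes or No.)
No

Substitute T(x,y) = (3x, 3y) into the expression and compare with the original.

Original: x - y
After applying T: (3x) - (3y) = 3x - 3y

This differs from the original x - y (difference: 2x - 2y), so the expression is NOT invariant.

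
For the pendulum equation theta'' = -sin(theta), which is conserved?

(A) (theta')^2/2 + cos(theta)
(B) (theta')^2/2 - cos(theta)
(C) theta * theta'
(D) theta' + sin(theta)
B

A first integral I satisfies dI/dt = 0 along every solution. Differentiate each option and use the equation of motion:
(A) d/dt[(theta')^2/2 + cos(theta)] = theta' theta'' - sin(theta) theta' = -2 theta' sin(theta), not identically 0
(B) d/dt[(theta')^2/2 - cos(theta)] = theta' theta'' + sin(theta) theta' = theta'(-sin(theta)) + theta' sin(theta) = 0
(C) d/dt[theta * theta'] = (theta')^2 + theta theta'' = (theta')^2 - theta sin(theta), not identically 0
(D) d/dt[theta' + sin(theta)] = theta'' + cos(theta) theta' = -sin(theta) + theta' cos(theta), not identically 0

Only (B) has zero time-derivative. This is the total energy: kinetic (theta')^2/2 plus potential -cos(theta).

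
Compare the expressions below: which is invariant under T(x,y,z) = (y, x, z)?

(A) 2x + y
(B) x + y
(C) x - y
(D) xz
B

Apply T(x,y,z) = (y, x, z) to each option, i.e. replace (x, y, z) by the transformed coordinates.
Substitute the transformed coordinates into each option and compare with the original:
(A) 2x + y  ->  2(y) + (x) = x + 2y   [differs from 2x + y: not invariant]
(B) x + y  ->  (y) + (x) = x + y   [equals x + y: invariant]
(C) x - y  ->  (y) - (x) = -x + y   [differs from x - y: not invariant]
(D) xz  ->  (y)(z) = yz   [differs from xz: not invariant]

Only option (B), x + y, is unchanged by the transformation.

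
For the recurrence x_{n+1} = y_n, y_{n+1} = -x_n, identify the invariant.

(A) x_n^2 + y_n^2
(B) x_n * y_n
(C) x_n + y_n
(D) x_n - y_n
A

For the recurrence x_{n+1} = y_n, y_{n+1} = -x_n:

x_{n+1}^2 + y_{n+1}^2 = y_n^2 + (-x_n)^2 = x_n^2 + y_n^2
The sum of squares is conserved (like energy in a harmonic oscillator).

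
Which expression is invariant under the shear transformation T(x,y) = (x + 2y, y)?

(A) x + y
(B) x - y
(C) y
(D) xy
C

Under the shear T(x,y) = (x + 2y, y):
Substitute the transformed coordinates into each option and compare with the original:
(A) x + y  ->  (x + 2y) + (y) = x + 3y   [differs from x + y: not invariant]
(B) x - y  ->  (x + 2y) - (y) = x + y   [differs from x - y: not invariant]
(C) y  ->  (y) = y   [equals y: invariant]
(D) xy  ->  (x + 2y)(y) = xy + 2y^2   [differs from xy: not invariant]

Only option (C), y, is unchanged by the transformation.
A horizontal shear moves points parallel to the x-axis, so the y-coordinate (and any function of y alone) is unchanged.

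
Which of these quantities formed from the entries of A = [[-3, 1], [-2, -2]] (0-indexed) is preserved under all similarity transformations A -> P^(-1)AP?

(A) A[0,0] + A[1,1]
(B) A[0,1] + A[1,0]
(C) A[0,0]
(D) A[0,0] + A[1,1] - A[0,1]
A

A[0,0] + A[1,1] is the trace of A. By the cyclic property of the trace, tr(P^(-1)AP) = tr(APP^(-1)) = tr(A), so it is the same for every matrix similar to A.

The other combinations are not similarity invariants. For example, take P = [[1, 2], [0, 1]] (det P = 1), so P^(-1) = [[1, -2], [0, 1]] and
B = P^(-1)AP = [[1, 7], [-2, -6]].
Evaluating each option on A and on B:
(A) A[0,0] + A[1,1]: -5 for A, -5 for B -> unchanged
(B) A[0,1] + A[1,0]: -1 for A, 5 for B -> changes
(C) A[0,0]: -3 for A, 1 for B -> changes
(D) A[0,0] + A[1,1] - A[0,1]: -6 for A, -12 for B -> changes

Only (A) A[0,0] + A[1,1] = -5 survives (and it does so for every P, not just this one), so it is the invariant.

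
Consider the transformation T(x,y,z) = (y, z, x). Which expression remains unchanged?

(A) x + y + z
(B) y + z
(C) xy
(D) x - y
A

Apply T(x,y,z) = (y, z, x) to each option, i.e. replace (x, y, z) by the transformed coordinates.
Substitute the transformed coordinates into each option and compare with the original:
(A) x + y + z  ->  (y) + (z) + (x) = x + y + z   [equals x + y + z: invariant]
(B) y + z  ->  (z) + (x) = x + z   [differs from y + z: not invariant]
(C) xy  ->  (y)(z) = yz   [differs from xy: not invariant]
(D) x - y  ->  (y) - (z) = y - z   [differs from x - y: not invariant]

Only option (A), x + y + z, is unchanged by the transformation.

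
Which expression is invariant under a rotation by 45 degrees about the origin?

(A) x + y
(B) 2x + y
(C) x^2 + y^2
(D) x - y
C

A rotation by 45 degrees sends (x, y) to (sqrt(2)x/2 - sqrt(2)y/2, sqrt(2)x/2 + sqrt(2)y/2).
Substitute the transformed coordinates into each option and compare with the original:
(A) x + y  ->  (sqrt(2)x/2 - sqrt(2)y/2) + (sqrt(2)x/2 + sqrt(2)y/2) = sqrt(2)x   [differs from x + y: not invariant]
(B) 2x + y  ->  2(sqrt(2)x/2 - sqrt(2)y/2) + (sqrt(2)x/2 + sqrt(2)y/2) = 3sqrt(2)x/2 - sqrt(2)y/2   [differs from 2x + y: not invariant]
(C) x^2 + y^2  ->  (sqrt(2)x/2 - sqrt(2)y/2)^2 + (sqrt(2)x/2 + sqrt(2)y/2)^2 = x^2 + y^2   [equals x^2 + y^2: invariant]
(D) x - y  ->  (sqrt(2)x/2 - sqrt(2)y/2) - (sqrt(2)x/2 + sqrt(2)y/2) = -sqrt(2)y   [differs from x - y: not invariant]

Only option (C), x^2 + y^2, is unchanged by the transformation.
Geometrically, x^2 + y^2 is the squared distance from the origin, which every rotation about the origin preserves.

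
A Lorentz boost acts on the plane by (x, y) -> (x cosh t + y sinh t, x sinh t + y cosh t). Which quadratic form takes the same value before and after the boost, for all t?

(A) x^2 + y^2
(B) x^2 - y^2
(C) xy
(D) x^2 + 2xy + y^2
B

Write x' = x cosh t + y sinh t, y' = x sinh t + y cosh t and substitute into each option:
(A) x^2 + y^2: (x cosh t + y sinh t)^2 + (x sinh t + y cosh t)^2 = (x^2 + y^2)(cosh^2 t + sinh^2 t) + 4xy sinh t cosh t = (x^2 + y^2) cosh 2t + 2xy sinh 2t   [not invariant for t != 0]
(B) x^2 - y^2: (x cosh t + y sinh t)^2 - (x sinh t + y cosh t)^2 = x^2(cosh^2 t - sinh^2 t) + 2xy(cosh t sinh t - sinh t cosh t) + y^2(sinh^2 t - cosh^2 t) = x^2 - y^2   [invariant, using cosh^2 t - sinh^2 t = 1]
(C) xy: (x cosh t + y sinh t)(x sinh t + y cosh t) = xy(cosh^2 t + sinh^2 t) + (x^2 + y^2) sinh t cosh t = xy cosh 2t + (x^2 + y^2)(sinh 2t)/2   [not invariant for t != 0]
(D) x^2 + 2xy + y^2: (x' + y')^2 with x' + y' = (x + y)(cosh t + sinh t) = (x + y)e^t, so it becomes (x + y)^2 e^(2t)   [not invariant for t != 0]

Only (B) x^2 - y^2 is unchanged; it is the Minkowski form preserved by Lorentz boosts, just as x^2 + y^2 is preserved by ordinary rotations.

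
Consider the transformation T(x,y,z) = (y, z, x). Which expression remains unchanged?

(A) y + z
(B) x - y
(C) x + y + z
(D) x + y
C

Apply T(x,y,z) = (y, z, x) to each option, i.e. replace (x, y, z) by the transformed coordinates.
Substitute the transformed coordinates into each option and compare with the original:
(A) y + z  ->  (z) + (x) = x + z   [differs from y + z: not invariant]
(B) x - y  ->  (y) - (z) = y - z   [differs from x - y: not invariant]
(C) x + y + z  ->  (y) + (z) + (x) = x + y + z   [equals x + y + z: invariant]
(D) x + y  ->  (y) + (z) = y + z   [differs from x + y: not invariant]

Only option (C), x + y + z, is unchanged by the transformation.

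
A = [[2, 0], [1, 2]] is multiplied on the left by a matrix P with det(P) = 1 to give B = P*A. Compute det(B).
4

By the multiplicative property of determinants, det(B) = det(P*A) = det(P) * det(A) = det(A),
so the determinant is invariant under multiplication by any determinant-1 matrix; we just need det(A).

det(A) = (2)(2) - (0)(1) = 4 - 0 = 4

Therefore det(B) = 1 * 4 = 4.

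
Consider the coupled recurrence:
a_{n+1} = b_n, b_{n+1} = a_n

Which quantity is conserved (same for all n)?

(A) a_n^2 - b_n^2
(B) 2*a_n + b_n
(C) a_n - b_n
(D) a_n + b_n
D

Replace a_n by a_{n+1} = b_n and b_n by b_{n+1} = a_n in each option and simplify:
(A) a_n^2 - b_n^2  ->  (b_n)^2 - (a_n)^2 = -a_n^2 + b_n^2   [not conserved]
(B) 2*a_n + b_n  ->  2*(b_n) + (a_n) = a_n + 2*b_n   [not conserved]
(C) a_n - b_n  ->  (b_n) - (a_n) = -a_n + b_n   [not conserved]
(D) a_n + b_n  ->  (b_n) + (a_n) = a_n + b_n   [conserved]

Only (D) a_n + b_n returns to itself after one step, so it is the conserved quantity.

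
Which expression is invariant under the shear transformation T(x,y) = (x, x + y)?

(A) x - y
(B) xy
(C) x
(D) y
C

Under the shear T(x,y) = (x, x + y):
Substitute the transformed coordinates into each option and compare with the original:
(A) x - y  ->  (x) - (x + y) = -y   [differs from x - y: not invariant]
(B) xy  ->  (x)(x + y) = x^2 + xy   [differs from xy: not invariant]
(C) x  ->  (x) = x   [equals x: invariant]
(D) y  ->  (x + y) = x + y   [differs from y: not invariant]

Only option (C), x, is unchanged by the transformation.
A vertical shear moves points parallel to the y-axis, so the x-coordinate (and any function of x alone) is unchanged.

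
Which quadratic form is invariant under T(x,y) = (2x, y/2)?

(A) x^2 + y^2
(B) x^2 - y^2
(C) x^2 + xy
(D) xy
D

T multiplies x by 2 and divides y by 2.
Substitute the transformed coordinates into each option and compare with the original:
(A) x^2 + y^2  ->  (2x)^2 + (y/2)^2 = 4x^2 + y^2/4   [differs from x^2 + y^2: not invariant]
(B) x^2 - y^2  ->  (2x)^2 - (y/2)^2 = 4x^2 - y^2/4   [differs from x^2 - y^2: not invariant]
(C) x^2 + xy  ->  (2x)^2 + (2x)(y/2) = 4x^2 + xy   [differs from x^2 + xy: not invariant]
(D) xy  ->  (2x)(y/2) = xy   [equals xy: invariant]

Only option (D), xy, is unchanged by the transformation.
The factors 2 and 1/2 cancel only in the pure product xy.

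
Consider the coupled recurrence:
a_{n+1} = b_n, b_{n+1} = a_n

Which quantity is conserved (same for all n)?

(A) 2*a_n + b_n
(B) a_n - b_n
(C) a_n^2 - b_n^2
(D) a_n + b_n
D

Replace a_n by a_{n+1} = b_n and b_n by b_{n+1} = a_n in each option and simplify:
(A) 2*a_n + b_n  ->  2*(b_n) + (a_n) = a_n + 2*b_n   [not conserved]
(B) a_n - b_n  ->  (b_n) - (a_n) = -a_n + b_n   [not conserved]
(C) a_n^2 - b_n^2  ->  (b_n)^2 - (a_n)^2 = -a_n^2 + b_n^2   [not conserved]
(D) a_n + b_n  ->  (b_n) + (a_n) = a_n + b_n   [conserved]

Only (D) a_n + b_n returns to itself after one step, so it is the conserved quantity.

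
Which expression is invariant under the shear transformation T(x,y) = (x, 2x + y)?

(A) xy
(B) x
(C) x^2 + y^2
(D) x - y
B

Under the shear T(x,y) = (x, 2x + y):
Substitute the transformed coordinates into each option and compare with the original:
(A) xy  ->  (x)(2x + y) = 2x^2 + xy   [differs from xy: not invariant]
(B) x  ->  (x) = x   [equals x: invariant]
(C) x^2 + y^2  ->  (x)^2 + (2x + y)^2 = 5x^2 + 4xy + y^2   [differs from x^2 + y^2: not invariant]
(D) x - y  ->  (x) - (2x + y) = -x - y   [differs from x - y: not invariant]

Only option (B), x, is unchanged by the transformation.
A vertical shear moves points parallel to the y-axis, so the x-coordinate (and any function of x alone) is unchanged.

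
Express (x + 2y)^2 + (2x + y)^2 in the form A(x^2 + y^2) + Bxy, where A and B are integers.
5(x^2 + y^2) + 8xy

Expanding: (x + 2y)^2 = x^2 + 4xy + 4y^2
(2x + y)^2 = 4x^2 + 4xy + y^2
Sum = (1+4)(x^2+y^2) + 8xy = 5(x^2 + y^2) + 8xy
This is symmetric in x and y.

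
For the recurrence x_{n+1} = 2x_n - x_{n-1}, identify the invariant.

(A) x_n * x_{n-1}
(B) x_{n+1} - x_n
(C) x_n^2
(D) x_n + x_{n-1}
B

For the recurrence x_{n+1} = 2x_n - x_{n-1}:

If x_{n+1} = 2x_n - x_{n-1}, then:
x_{n+1} - x_n = x_n - x_{n-1}
The first difference is constant throughout the sequence.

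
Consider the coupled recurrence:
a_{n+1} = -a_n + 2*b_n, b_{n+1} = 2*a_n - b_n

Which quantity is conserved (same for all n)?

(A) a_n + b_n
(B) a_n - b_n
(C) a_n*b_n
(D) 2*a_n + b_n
A

Replace a_n by a_{n+1} = -a_n + 2*b_n and b_n by b_{n+1} = 2*a_n - b_n in each option and simplify:
(A) a_n + b_n  ->  (-a_n + 2*b_n) + (2*a_n - b_n) = a_n + b_n   [conserved]
(B) a_n - b_n  ->  (-a_n + 2*b_n) - (2*a_n - b_n) = -3*a_n + 3*b_n   [not conserved]
(C) a_n*b_n  ->  (-a_n + 2*b_n)*(2*a_n - b_n) = -2*a_n^2 + 5*a_n*b_n - 2*b_n^2   [not conserved]
(D) 2*a_n + b_n  ->  2*(-a_n + 2*b_n) + (2*a_n - b_n) = 3*b_n   [not conserved]

Only (A) a_n + b_n returns to itself after one step, so it is the conserved quantity.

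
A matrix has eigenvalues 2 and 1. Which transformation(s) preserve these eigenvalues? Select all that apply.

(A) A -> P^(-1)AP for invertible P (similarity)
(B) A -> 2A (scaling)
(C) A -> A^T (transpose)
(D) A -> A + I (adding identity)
A and C

Eigenvalues are preserved by:
1. Similarity transformations: A -> P^(-1)AP (same characteristic polynomial)
2. Transpose: A^T has the same eigenvalues as A

Eigenvalues are NOT preserved by:
- Adding identity: eigenvalues become 2+1, 1+1
- Scaling: eigenvalues become 4, 2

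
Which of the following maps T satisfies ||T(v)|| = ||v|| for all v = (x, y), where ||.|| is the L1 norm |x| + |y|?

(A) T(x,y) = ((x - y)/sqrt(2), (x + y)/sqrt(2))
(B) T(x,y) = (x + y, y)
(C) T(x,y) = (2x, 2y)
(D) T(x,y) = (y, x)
D

A transformation preserves a norm if ||T(v)|| = ||v|| for every v; a single vector where the norm changes rules an option out.

(A) T(x,y) = ((x - y)/sqrt(2), (x + y)/sqrt(2)): v = (1, 0) has norm |1| + |0| = 1, but T(v) = (sqrt(2)/2, sqrt(2)/2) has norm sqrt(2) -- not preserved.
(B) T(x,y) = (x + y, y): v = (0, 1) has norm |0| + |1| = 1, but T(v) = (1, 1) has norm 2 -- not preserved.
(C) T(x,y) = (2x, 2y): v = (1, 0) has norm |1| + |0| = 1, but T(v) = (2, 0) has norm 2 -- not preserved.
(D) T(x,y) = (y, x): preserves the norm -- it only permutes the coordinates and/or flips signs, which leaves |x| + |y| unchanged.

Therefore the answer is (D).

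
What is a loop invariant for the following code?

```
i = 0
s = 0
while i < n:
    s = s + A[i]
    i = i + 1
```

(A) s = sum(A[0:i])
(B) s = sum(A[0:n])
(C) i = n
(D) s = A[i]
A

A loop invariant must hold before the first iteration and be re-established by every execution of the body.

(A) s = sum(A[0:i]): Initially i = 0 and s = 0 = sum of the empty slice A[0:0]. If s = sum(A[0:i]) holds at the top of an iteration, the body sets s to sum(A[0:i]) + A[i] = sum(A[0:i+1]) and then i to i+1, so s = sum(A[0:i]) holds again. At exit i = n, giving s = sum(A[0:n]).

The other options fail:
(B) s = sum(A[0:n]): false before the loop (s = 0, not the full sum) -- it only becomes true at exit.
(C) i = n: false initially (i = 0); it is the exit condition, not an invariant.
(D) s = A[i]: after the first iteration s = A[0] but i = 1, so s = A[i] compares s with the wrong element (and fails in general).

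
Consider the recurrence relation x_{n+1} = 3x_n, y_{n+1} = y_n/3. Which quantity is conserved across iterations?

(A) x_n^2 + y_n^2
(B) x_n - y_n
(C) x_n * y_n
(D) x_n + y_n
C

For the recurrence x_{n+1} = 3x_n, y_{n+1} = y_n/3:

x_{n+1} * y_{n+1} = (3x_n) * (y_n/3) = x_n * y_n
The product is conserved.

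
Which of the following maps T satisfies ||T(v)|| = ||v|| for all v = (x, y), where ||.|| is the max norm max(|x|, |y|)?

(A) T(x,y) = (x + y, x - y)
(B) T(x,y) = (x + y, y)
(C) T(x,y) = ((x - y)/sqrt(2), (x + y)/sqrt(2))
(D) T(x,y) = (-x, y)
D

A transformation preserves a norm if ||T(v)|| = ||v|| for every v; a single vector where the norm changes rules an option out.

(A) T(x,y) = (x + y, x - y): v = (1, 1) has norm max(|1|, |1|) = 1, but T(v) = (2, 0) has norm 2 -- not preserved.
(B) T(x,y) = (x + y, y): v = (1, 1) has norm max(|1|, |1|) = 1, but T(v) = (2, 1) has norm 2 -- not preserved.
(C) T(x,y) = ((x - y)/sqrt(2), (x + y)/sqrt(2)): v = (1, 0) has norm max(|1|, |0|) = 1, but T(v) = (sqrt(2)/2, sqrt(2)/2) has norm sqrt(2)/2 -- not preserved.
(D) T(x,y) = (-x, y): preserves the norm -- it only permutes the coordinates and/or flips signs, which leaves max(|x|, |y|) unchanged.

Therefore the answer is (D).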